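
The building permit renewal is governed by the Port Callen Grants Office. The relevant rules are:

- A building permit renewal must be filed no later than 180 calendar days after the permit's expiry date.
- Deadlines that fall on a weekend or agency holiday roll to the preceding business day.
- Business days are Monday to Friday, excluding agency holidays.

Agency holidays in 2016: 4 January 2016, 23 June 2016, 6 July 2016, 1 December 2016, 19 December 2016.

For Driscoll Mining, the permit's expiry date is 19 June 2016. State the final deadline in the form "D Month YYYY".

From 19 June 2016, 180 calendar days later is 16 December 2016.
16 December 2016 (Friday) is already a business day.
Deadline: 16 December 2016.

16 December 2016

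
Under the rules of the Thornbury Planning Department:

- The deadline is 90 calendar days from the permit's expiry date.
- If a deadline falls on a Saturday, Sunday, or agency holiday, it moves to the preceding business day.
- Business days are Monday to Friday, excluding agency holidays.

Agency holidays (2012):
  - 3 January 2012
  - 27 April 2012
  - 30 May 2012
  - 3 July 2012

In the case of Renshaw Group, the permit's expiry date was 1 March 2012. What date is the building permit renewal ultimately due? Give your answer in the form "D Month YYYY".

90 calendar days after 1 March 2012 is 30 May 2012.
Because 30 May 2012 is a listed holiday, the deadline becomes 29 May 2012 (Tuesday).
So the filing is due 29 May 2012.

29 May 2012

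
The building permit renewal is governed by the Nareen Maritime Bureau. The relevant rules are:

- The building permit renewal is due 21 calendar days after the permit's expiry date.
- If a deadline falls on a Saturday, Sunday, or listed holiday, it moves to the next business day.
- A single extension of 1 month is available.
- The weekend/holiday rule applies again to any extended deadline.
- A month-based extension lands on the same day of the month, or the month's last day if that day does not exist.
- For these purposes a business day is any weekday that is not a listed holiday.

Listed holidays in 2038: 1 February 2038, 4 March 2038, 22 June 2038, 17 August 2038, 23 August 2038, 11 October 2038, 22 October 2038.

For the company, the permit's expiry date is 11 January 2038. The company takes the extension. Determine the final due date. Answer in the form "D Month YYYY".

2 March 2038

From 11 January 2038, 21 calendar days later is 1 February 2038.
1 February 2038 is a listed holiday; the next business day is 2 February 2038 (Tuesday).
The 1 month extension carries 2 February 2038 to 2 March 2038.
2 March 2038 falls on a Tuesday, which is a business day, so no adjustment is needed.
Final deadline: 2 March 2038.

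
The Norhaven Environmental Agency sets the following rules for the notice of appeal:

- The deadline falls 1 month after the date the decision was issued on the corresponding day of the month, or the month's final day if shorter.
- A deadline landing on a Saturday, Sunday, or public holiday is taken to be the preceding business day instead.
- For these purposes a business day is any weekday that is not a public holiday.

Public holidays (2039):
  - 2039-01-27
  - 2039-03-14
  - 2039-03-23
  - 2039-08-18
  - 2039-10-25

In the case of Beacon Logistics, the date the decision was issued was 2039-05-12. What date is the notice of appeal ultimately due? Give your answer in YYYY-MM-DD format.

1 month from 2039-05-12 is 2039-06-12.
2039-06-12 is a Sunday, so it moves to the preceding business day, 2039-06-10 (Friday).
Final deadline: 2039-06-10.

2039-06-10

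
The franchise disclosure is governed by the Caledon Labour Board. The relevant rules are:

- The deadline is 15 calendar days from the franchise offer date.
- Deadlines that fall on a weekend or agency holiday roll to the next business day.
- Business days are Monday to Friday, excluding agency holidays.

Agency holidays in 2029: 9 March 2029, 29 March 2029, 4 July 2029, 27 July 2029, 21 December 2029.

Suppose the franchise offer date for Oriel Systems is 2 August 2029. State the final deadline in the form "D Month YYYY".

17 August 2029

Adding 15 calendar days to 2 August 2029 gives 17 August 2029.
17 August 2029 (Friday) is already a business day.
Deadline: 17 August 2029.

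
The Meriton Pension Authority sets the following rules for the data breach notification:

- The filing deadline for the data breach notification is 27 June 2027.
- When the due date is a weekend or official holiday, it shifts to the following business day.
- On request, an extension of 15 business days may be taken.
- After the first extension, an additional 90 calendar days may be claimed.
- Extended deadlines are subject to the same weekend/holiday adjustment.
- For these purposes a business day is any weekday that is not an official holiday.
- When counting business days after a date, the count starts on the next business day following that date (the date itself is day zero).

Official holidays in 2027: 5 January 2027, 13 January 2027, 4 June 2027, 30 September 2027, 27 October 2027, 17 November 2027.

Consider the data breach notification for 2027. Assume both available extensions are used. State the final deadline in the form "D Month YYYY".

The statutory due date is 27 June 2027.
27 June 2027 falls on a Sunday. Rolling to the next business day gives 28 June 2027, a Monday.
Counting 15 further business days from 28 June 2027 reaches 19 July 2027.
19 July 2027 falls on a Monday, which is a business day, so no adjustment is needed.
Applying the 90-calendar-day extension: 19 July 2027 + 90 days = 17 October 2027.
17 October 2027 is a Sunday; the next business day is 18 October 2027 (Monday).
Final deadline: 18 October 2027.

18 October 2027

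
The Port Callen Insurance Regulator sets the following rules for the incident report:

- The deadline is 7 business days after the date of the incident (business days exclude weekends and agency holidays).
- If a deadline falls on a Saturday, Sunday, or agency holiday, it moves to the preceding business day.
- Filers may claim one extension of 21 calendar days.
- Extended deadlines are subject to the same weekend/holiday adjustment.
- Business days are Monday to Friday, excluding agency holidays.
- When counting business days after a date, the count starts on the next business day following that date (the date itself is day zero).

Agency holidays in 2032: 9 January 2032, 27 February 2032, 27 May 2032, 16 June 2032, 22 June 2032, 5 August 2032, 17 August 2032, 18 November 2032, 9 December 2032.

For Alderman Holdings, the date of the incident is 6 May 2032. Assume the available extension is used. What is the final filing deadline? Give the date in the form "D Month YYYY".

7 June 2032

Starting the day after 6 May 2032 and counting 7 business days lands on 17 May 2032.
17 May 2032 (Monday) is already a business day.
Add the 21 calendar-day extension to 17 May 2032: 7 June 2032.
7 June 2032 is a Monday and not a listed holiday, so it stands.
The final due date is 7 June 2032.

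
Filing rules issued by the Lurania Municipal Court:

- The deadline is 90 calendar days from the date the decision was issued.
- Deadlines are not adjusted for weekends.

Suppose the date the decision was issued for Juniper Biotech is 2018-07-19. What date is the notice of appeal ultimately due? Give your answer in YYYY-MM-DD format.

90 calendar days after 2018-07-19 is 2018-10-17.
No adjustment is made for weekends or holidays, so 2018-10-17 stands.
So the filing is due 2018-10-17.

2018-10-17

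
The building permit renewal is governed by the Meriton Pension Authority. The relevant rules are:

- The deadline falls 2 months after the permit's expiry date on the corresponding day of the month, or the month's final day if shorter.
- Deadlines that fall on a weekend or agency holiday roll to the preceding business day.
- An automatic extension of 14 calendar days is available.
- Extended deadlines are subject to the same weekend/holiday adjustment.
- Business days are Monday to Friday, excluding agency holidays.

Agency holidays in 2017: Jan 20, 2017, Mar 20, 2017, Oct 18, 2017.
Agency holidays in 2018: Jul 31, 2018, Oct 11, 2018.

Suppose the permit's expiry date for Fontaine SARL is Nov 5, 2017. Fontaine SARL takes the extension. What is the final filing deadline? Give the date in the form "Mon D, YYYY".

Jan 19, 2018

2 months from Nov 5, 2017 is Jan 5, 2018.
Jan 5, 2018 is a Friday and not a listed holiday, so it stands.
With the 14-day extension, Jan 5, 2018 becomes Jan 19, 2018.
Jan 19, 2018 (Friday) is already a business day.
So the filing is due Jan 19, 2018.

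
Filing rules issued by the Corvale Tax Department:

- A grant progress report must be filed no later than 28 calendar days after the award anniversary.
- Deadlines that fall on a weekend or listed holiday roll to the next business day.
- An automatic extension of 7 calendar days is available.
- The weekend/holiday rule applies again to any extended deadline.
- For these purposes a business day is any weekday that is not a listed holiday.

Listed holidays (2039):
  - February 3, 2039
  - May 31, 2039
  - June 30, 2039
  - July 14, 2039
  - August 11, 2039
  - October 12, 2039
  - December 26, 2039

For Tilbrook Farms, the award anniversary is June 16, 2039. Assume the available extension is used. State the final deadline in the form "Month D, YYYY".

July 22, 2039

Trigger date June 16, 2039 + 28 calendar days = July 14, 2039.
July 14, 2039 is a listed holiday; the next business day is July 15, 2039 (Friday).
The 7-calendar-day extension moves the deadline from July 15, 2039 to July 22, 2039.
July 22, 2039 falls on a Friday, which is a business day, so no adjustment is needed.
So the filing is due July 22, 2039.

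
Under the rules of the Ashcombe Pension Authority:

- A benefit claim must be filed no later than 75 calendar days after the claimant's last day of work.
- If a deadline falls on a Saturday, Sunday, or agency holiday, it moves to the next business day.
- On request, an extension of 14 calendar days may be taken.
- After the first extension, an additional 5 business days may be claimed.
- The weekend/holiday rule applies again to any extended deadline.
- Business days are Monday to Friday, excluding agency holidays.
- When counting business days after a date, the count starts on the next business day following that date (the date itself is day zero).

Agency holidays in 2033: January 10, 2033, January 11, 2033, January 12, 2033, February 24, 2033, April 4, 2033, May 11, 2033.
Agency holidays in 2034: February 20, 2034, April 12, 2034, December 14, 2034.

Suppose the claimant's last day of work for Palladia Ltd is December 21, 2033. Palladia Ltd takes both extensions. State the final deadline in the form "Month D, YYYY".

March 27, 2034

Trigger date December 21, 2033 + 75 calendar days = March 6, 2034.
March 6, 2034 falls on a Monday, which is a business day, so no adjustment is needed.
Add the 14 calendar-day extension to March 6, 2034: March 20, 2034.
March 20, 2034 falls on a Monday, which is a business day, so no adjustment is needed.
The 5-business-day extension runs from March 20, 2034 to March 27, 2034.
March 27, 2034 is a Monday and not a listed holiday, so it stands.
Deadline: March 27, 2034.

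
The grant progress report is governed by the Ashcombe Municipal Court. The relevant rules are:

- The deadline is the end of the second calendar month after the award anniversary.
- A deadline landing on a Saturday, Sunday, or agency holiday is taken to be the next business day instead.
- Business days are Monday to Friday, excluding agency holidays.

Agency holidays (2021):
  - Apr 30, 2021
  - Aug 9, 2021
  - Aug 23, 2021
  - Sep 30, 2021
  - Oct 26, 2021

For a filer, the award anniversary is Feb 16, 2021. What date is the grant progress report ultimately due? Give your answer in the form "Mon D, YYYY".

2 months after Feb 16, 2021 falls in April 2021; the last day of that month is Apr 30, 2021.
Apr 30, 2021 falls on a listed holiday. Rolling to the next business day gives May 3, 2021, a Monday.
The final due date is May 3, 2021.

May 3, 2021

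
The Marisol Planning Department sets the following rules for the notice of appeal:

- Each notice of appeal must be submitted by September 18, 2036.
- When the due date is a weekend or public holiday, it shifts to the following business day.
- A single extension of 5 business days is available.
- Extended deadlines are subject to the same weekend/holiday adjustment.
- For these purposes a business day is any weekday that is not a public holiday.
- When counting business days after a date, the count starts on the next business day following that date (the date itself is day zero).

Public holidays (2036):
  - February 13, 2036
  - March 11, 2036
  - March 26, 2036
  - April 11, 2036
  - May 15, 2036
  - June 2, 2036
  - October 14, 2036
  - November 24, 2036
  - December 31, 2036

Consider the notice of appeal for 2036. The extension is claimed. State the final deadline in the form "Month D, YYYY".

September 25, 2036

The statutory due date is September 18, 2036.
Since September 18, 2036 is a Thursday and not a holiday, the date is unchanged.
The 5-business-day extension runs from September 18, 2036 to September 25, 2036.
September 25, 2036 is a Thursday and not a listed holiday, so it stands.
Deadline: September 25, 2036.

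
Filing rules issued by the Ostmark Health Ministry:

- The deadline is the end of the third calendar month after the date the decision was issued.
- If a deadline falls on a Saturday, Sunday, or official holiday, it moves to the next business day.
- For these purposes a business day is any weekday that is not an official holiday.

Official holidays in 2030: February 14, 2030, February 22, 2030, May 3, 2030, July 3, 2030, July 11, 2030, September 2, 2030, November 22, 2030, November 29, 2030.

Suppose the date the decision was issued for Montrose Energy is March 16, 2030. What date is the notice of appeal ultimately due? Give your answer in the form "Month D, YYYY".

July 1, 2030

3 months after March 16, 2030 falls in June 2030; the last day of that month is June 30, 2030.
Because June 30, 2030 is a Sunday, the deadline becomes July 1, 2030 (Monday).
So the filing is due July 1, 2030.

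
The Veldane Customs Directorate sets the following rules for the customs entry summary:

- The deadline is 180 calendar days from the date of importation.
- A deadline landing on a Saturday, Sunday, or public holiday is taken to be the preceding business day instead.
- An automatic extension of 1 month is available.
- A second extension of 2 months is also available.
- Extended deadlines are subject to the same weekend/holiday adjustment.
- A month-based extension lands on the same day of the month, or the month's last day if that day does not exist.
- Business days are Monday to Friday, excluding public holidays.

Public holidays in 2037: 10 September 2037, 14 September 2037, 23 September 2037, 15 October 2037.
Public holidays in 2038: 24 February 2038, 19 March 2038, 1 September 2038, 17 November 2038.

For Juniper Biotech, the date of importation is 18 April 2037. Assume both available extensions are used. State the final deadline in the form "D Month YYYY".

13 January 2038

From 18 April 2037, 180 calendar days later is 15 October 2037.
15 October 2037 is a listed holiday, so it moves to the preceding business day, 14 October 2037 (Wednesday).
Applying the 1 month extension: 1 month after 14 October 2037 is 14 November 2037.
Because 14 November 2037 is a Saturday, the deadline becomes 13 November 2037 (Friday).
Add 2 months to 13 November 2037: 13 January 2038.
13 January 2038 falls on a Wednesday, which is a business day, so no adjustment is needed.
Deadline: 13 January 2038.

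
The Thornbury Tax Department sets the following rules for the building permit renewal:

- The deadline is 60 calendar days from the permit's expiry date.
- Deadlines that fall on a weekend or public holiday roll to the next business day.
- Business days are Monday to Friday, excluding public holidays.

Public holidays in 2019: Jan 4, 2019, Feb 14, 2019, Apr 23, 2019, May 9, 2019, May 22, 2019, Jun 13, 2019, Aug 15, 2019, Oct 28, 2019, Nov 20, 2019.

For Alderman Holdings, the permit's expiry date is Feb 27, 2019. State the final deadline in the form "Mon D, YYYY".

Apr 29, 2019

From Feb 27, 2019, 60 calendar days later is Apr 28, 2019.
Because Apr 28, 2019 is a Sunday, the deadline becomes Apr 29, 2019 (Monday).
Deadline: Apr 29, 2019.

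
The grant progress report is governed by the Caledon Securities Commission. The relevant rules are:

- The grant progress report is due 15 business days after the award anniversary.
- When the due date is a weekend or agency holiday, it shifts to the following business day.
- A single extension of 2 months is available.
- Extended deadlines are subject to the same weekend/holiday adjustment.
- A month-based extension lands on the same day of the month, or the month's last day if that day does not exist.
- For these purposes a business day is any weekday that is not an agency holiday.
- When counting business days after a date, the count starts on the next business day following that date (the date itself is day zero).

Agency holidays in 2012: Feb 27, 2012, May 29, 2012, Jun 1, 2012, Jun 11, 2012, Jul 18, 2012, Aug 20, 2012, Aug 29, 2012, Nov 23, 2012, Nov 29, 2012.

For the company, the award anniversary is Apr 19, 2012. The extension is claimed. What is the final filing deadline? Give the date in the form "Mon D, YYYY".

Jul 10, 2012

Starting the day after Apr 19, 2012 and counting 15 business days lands on May 10, 2012.
Since May 10, 2012 is a Thursday and not a holiday, the date is unchanged.
The 2 months extension carries May 10, 2012 to Jul 10, 2012.
Jul 10, 2012 is a Tuesday and not a listed holiday, so it stands.
Deadline: Jul 10, 2012.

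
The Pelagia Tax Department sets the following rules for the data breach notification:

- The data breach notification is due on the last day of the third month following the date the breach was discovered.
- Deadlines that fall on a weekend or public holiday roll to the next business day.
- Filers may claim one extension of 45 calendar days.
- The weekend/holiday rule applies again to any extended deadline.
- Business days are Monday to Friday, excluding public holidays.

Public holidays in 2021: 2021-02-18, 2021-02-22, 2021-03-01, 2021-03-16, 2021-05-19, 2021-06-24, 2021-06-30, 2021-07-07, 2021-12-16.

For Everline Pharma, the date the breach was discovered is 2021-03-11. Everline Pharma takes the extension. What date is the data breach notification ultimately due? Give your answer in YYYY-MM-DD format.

2021-08-16

3 months after 2021-03-11 falls in June 2021; the last day of that month is 2021-06-30.
2021-06-30 is a listed holiday, so it moves to the next business day, 2021-07-01 (Thursday).
Applying the 45-calendar-day extension: 2021-07-01 + 45 days = 2021-08-15.
2021-08-15 is a Sunday; the next business day is 2021-08-16 (Monday).
Deadline: 2021-08-16.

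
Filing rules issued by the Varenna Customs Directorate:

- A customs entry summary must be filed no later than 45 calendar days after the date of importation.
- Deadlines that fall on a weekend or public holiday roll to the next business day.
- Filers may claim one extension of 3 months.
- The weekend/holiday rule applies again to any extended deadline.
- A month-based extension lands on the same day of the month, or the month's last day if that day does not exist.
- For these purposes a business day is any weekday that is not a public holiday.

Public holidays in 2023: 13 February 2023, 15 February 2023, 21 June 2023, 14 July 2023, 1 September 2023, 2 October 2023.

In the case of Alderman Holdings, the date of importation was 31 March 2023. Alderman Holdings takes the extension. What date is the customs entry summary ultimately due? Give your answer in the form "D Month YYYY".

15 August 2023

45 calendar days after 31 March 2023 is 15 May 2023.
15 May 2023 is a Monday and not a listed holiday, so it stands.
Applying the 3 months extension: 3 months after 15 May 2023 is 15 August 2023.
15 August 2023 is a Tuesday and not a listed holiday, so it stands.
So the filing is due 15 August 2023.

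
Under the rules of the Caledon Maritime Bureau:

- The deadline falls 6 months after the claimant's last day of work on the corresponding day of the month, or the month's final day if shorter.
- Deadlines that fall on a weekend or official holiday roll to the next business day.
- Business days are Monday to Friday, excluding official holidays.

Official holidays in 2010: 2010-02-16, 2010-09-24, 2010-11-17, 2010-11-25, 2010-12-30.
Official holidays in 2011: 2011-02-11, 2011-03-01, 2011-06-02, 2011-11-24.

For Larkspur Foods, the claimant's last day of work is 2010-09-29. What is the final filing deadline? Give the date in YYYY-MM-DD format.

2011-03-29

6 months after 2010-09-29, on the same day of the month, is 2011-03-29.
2011-03-29 falls on a Tuesday, which is a business day, so no adjustment is needed.
Deadline: 2011-03-29.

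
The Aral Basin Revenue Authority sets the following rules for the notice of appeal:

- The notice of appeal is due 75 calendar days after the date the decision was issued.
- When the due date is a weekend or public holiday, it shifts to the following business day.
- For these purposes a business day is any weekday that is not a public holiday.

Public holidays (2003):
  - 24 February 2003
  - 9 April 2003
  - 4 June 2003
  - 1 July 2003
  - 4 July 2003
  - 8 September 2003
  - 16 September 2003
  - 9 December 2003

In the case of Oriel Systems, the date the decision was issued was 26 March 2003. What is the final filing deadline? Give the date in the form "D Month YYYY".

Adding 75 calendar days to 26 March 2003 gives 9 June 2003.
9 June 2003 is a Monday and not a listed holiday, so it stands.
So the filing is due 9 June 2003.

9 June 2003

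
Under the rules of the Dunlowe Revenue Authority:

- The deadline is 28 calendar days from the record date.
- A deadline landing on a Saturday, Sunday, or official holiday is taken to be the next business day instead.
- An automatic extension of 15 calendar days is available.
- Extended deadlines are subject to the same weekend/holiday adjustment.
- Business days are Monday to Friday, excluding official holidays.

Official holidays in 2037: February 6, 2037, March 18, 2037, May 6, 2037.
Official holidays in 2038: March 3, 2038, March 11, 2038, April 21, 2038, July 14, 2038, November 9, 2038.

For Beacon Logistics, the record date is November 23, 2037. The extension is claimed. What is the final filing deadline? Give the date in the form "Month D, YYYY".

From November 23, 2037, 28 calendar days later is December 21, 2037.
December 21, 2037 is a Monday and not a listed holiday, so it stands.
With the 15-day extension, December 21, 2037 becomes January 5, 2038.
January 5, 2038 is a Tuesday and not a listed holiday, so it stands.
So the filing is due January 5, 2038.

January 5, 2038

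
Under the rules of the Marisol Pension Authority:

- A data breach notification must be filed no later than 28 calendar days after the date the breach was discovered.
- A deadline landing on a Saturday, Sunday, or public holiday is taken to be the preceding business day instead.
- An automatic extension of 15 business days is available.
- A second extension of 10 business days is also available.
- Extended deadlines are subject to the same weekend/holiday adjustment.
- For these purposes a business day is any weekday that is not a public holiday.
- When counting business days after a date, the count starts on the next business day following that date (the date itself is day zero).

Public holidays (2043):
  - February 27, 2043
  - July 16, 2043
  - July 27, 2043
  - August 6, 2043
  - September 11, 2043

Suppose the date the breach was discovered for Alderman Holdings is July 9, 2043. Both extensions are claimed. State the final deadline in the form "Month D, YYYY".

September 10, 2043

28 calendar days after July 9, 2043 is August 6, 2043.
August 6, 2043 is a listed holiday; the preceding business day is August 5, 2043 (Wednesday).
Counting 15 further business days from August 5, 2043 reaches August 27, 2043.
Since August 27, 2043 is a Thursday and not a holiday, the date is unchanged.
Applying the 10-business-day extension: 10 business days after August 27, 2043 is September 10, 2043.
September 10, 2043 is a Thursday and not a listed holiday, so it stands.
Deadline: September 10, 2043.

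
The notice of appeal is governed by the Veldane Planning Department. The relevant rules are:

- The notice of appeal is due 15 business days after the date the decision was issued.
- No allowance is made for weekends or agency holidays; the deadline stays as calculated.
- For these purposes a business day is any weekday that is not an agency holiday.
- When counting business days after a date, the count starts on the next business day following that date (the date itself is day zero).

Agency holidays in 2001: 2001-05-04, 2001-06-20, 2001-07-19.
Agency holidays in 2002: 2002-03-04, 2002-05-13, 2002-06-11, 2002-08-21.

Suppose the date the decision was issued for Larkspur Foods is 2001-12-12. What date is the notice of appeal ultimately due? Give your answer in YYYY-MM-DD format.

Counting 15 business days after 2001-12-12 (skipping weekends and listed holidays) reaches 2002-01-02.
2002-01-02 is a Wednesday; no weekend or holiday adjustment applies.
Deadline: 2002-01-02.

2002-01-02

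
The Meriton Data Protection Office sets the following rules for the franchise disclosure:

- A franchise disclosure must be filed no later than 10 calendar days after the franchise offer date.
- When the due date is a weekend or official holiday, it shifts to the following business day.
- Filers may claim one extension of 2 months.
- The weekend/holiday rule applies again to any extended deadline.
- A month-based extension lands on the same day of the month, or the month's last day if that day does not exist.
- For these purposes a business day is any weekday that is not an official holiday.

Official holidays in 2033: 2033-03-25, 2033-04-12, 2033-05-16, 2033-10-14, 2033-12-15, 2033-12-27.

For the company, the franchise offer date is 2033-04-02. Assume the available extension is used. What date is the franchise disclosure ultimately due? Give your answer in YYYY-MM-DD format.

2033-06-13

From 2033-04-02, 10 calendar days later is 2033-04-12.
2033-04-12 falls on a listed holiday. Rolling to the next business day gives 2033-04-13, a Wednesday.
The 2 months extension carries 2033-04-13 to 2033-06-13.
2033-06-13 falls on a Monday, which is a business day, so no adjustment is needed.
Deadline: 2033-06-13.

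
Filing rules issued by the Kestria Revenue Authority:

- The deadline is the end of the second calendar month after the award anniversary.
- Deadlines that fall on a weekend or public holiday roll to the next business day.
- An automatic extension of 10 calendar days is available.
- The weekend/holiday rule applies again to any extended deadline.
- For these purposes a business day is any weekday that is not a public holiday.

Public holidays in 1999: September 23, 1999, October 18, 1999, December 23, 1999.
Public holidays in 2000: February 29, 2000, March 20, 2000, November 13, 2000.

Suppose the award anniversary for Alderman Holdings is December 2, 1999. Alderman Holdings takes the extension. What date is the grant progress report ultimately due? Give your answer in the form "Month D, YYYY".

March 13, 2000

2 months after December 2, 1999 falls in February 2000; the last day of that month is February 29, 2000.
February 29, 2000 is a listed holiday; the next business day is March 1, 2000 (Wednesday).
With the 10-day extension, March 1, 2000 becomes March 11, 2000.
Because March 11, 2000 is a Saturday, the deadline becomes March 13, 2000 (Monday).
Final deadline: March 13, 2000.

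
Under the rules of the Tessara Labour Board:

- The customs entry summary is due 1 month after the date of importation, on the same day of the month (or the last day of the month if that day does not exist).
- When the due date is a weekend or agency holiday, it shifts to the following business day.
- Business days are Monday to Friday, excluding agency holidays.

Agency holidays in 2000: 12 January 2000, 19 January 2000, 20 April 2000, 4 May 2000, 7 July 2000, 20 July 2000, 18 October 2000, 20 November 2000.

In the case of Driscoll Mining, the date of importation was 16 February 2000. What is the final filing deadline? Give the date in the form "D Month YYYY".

1 month from 16 February 2000 is 16 March 2000.
16 March 2000 falls on a Thursday, which is a business day, so no adjustment is needed.
So the filing is due 16 March 2000.

16 March 2000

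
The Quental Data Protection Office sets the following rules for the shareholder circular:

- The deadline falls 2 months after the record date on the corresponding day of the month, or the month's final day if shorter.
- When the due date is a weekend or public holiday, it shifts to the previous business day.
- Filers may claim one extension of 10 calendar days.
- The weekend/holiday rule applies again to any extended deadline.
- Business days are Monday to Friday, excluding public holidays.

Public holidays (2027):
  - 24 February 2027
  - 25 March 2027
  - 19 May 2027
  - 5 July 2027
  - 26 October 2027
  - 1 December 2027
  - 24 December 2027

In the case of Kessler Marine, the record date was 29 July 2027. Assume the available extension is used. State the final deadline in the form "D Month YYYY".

Moving 2 months forward from 29 July 2027 on the corresponding day gives 29 September 2027.
29 September 2027 is a Wednesday and not a listed holiday, so it stands.
The 10-calendar-day extension moves the deadline from 29 September 2027 to 9 October 2027.
9 October 2027 falls on a Saturday. Rolling to the preceding business day gives 8 October 2027, a Friday.
Final deadline: 8 October 2027.

8 October 2027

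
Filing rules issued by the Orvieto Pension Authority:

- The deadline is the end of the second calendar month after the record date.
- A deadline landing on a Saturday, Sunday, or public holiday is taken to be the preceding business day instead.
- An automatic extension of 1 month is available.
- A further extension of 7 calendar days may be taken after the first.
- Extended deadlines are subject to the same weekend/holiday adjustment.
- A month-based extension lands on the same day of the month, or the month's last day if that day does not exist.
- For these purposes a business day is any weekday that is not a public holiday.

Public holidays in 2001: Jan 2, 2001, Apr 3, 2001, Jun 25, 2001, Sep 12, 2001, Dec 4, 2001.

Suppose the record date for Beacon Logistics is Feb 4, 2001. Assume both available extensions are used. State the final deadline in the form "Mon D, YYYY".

Jun 6, 2001

The second month after Feb 4, 2001 is April 2001, whose last day is Apr 30, 2001.
Apr 30, 2001 (Monday) is already a business day.
Applying the 1 month extension: 1 month after Apr 30, 2001 is May 30, 2001.
May 30, 2001 (Wednesday) is already a business day.
The 7-calendar-day extension moves the deadline from May 30, 2001 to Jun 6, 2001.
Since Jun 6, 2001 is a Wednesday and not a holiday, the date is unchanged.
Deadline: Jun 6, 2001.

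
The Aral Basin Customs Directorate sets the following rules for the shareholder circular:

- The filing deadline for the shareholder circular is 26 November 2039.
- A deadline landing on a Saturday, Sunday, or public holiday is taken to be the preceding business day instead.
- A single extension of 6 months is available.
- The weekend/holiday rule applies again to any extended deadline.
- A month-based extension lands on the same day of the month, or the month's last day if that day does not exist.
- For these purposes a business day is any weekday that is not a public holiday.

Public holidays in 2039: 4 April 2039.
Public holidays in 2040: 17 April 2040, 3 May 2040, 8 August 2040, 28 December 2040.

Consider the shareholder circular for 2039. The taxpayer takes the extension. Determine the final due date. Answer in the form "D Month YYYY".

25 May 2040

The stated deadline is 26 November 2039.
26 November 2039 is a Saturday, so it moves to the preceding business day, 25 November 2039 (Friday).
Add 6 months to 25 November 2039: 25 May 2040.
25 May 2040 falls on a Friday, which is a business day, so no adjustment is needed.
So the filing is due 25 May 2040.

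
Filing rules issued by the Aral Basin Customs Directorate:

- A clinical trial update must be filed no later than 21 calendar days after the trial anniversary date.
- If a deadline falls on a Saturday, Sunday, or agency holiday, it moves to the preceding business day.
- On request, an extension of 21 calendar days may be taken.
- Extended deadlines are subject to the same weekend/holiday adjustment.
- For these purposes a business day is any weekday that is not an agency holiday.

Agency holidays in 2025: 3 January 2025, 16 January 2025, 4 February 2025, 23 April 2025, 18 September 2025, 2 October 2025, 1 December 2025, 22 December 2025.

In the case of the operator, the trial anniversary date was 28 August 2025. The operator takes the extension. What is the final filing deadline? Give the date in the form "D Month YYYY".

8 October 2025

Trigger date 28 August 2025 + 21 calendar days = 18 September 2025.
18 September 2025 falls on a listed holiday. Rolling to the preceding business day gives 17 September 2025, a Wednesday.
With the 21-day extension, 17 September 2025 becomes 8 October 2025.
8 October 2025 is a Wednesday and not a listed holiday, so it stands.
Final deadline: 8 October 2025.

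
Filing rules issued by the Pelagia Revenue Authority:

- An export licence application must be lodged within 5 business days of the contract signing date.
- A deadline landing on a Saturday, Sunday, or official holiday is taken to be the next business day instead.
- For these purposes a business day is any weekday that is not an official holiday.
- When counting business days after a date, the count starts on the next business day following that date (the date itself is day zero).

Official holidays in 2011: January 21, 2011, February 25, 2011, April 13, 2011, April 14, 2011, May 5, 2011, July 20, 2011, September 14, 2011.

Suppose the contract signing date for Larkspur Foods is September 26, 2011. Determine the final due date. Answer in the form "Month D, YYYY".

October 3, 2011

5 business days after September 26, 2011, excluding weekends and holidays, is October 3, 2011.
October 3, 2011 is a Monday and not a listed holiday, so it stands.
The final due date is October 3, 2011.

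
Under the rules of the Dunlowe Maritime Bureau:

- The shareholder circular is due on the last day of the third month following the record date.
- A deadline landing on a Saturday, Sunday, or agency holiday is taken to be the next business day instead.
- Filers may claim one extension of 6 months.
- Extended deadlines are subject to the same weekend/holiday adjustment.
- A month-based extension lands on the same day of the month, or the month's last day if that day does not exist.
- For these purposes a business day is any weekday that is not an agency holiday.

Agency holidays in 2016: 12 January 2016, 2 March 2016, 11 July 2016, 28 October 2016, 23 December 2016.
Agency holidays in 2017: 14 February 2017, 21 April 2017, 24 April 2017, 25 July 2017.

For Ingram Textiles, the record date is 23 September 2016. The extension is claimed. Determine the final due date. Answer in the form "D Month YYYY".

3 July 2017

The third month after 23 September 2016 is December 2016, whose last day is 31 December 2016.
31 December 2016 falls on a Saturday. Rolling to the next business day gives 2 January 2017, a Monday.
Applying the 6 months extension: 6 months after 2 January 2017 is 2 July 2017.
2 July 2017 is a Sunday; the next business day is 3 July 2017 (Monday).
The final due date is 3 July 2017.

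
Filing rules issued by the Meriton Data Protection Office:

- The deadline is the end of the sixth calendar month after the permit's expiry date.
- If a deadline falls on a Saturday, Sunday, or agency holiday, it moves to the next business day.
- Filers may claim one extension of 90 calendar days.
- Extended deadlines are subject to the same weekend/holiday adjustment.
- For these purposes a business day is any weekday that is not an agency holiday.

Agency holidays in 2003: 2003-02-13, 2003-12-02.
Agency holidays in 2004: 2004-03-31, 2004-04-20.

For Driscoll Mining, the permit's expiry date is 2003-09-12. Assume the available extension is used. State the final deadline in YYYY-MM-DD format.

The sixth month after 2003-09-12 is March 2004, whose last day is 2004-03-31.
2004-03-31 falls on a listed holiday. Rolling to the next business day gives 2004-04-01, a Thursday.
Add the 90 calendar-day extension to 2004-04-01: 2004-06-30.
2004-06-30 is a Wednesday and not a listed holiday, so it stands.
Deadline: 2004-06-30.

2004-06-30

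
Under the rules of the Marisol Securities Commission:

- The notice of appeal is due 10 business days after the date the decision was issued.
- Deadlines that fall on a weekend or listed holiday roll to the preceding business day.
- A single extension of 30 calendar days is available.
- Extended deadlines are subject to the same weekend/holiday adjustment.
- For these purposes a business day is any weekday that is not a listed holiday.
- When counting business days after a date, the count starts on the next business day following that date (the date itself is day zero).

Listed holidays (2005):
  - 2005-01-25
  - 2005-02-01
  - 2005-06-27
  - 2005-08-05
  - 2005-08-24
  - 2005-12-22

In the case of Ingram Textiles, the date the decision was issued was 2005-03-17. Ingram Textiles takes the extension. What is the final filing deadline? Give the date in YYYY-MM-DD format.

Starting the day after 2005-03-17 and counting 10 business days lands on 2005-03-31.
2005-03-31 (Thursday) is already a business day.
With the 30-day extension, 2005-03-31 becomes 2005-04-30.
Because 2005-04-30 is a Saturday, the deadline becomes 2005-04-29 (Friday).
So the filing is due 2005-04-29.

2005-04-29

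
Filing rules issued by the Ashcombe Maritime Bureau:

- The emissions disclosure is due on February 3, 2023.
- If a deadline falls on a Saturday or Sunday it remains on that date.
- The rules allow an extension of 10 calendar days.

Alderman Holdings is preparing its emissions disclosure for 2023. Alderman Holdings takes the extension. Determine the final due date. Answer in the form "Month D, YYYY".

February 13, 2023

The stated deadline is February 3, 2023.
February 3, 2023 is a Friday; no weekend or holiday adjustment applies.
The 10-calendar-day extension moves the deadline from February 3, 2023 to February 13, 2023.
No adjustment is made for weekends or holidays, so February 13, 2023 stands.
Final deadline: February 13, 2023.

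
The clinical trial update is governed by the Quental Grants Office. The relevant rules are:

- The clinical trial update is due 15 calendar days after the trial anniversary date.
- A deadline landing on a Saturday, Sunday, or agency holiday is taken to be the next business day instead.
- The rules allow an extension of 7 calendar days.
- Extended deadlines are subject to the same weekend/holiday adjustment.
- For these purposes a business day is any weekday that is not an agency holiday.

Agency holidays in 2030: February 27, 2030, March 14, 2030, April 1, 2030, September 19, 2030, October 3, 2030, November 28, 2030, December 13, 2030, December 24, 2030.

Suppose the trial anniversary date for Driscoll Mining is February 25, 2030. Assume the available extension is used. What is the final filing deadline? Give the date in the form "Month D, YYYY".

March 19, 2030

15 calendar days after February 25, 2030 is March 12, 2030.
March 12, 2030 (Tuesday) is already a business day.
With the 7-day extension, March 12, 2030 becomes March 19, 2030.
March 19, 2030 is a Tuesday and not a listed holiday, so it stands.
Final deadline: March 19, 2030.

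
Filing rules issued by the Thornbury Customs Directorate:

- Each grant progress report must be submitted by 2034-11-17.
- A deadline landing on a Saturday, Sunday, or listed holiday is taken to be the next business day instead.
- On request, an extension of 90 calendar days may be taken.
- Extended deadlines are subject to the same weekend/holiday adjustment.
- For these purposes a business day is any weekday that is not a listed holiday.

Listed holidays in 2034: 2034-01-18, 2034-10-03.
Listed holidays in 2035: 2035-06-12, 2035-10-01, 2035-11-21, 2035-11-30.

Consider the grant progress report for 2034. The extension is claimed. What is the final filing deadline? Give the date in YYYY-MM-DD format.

The statutory due date is 2034-11-17.
Since 2034-11-17 is a Friday and not a holiday, the date is unchanged.
Add the 90 calendar-day extension to 2034-11-17: 2035-02-15.
2035-02-15 (Thursday) is already a business day.
Deadline: 2035-02-15.

2035-02-15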